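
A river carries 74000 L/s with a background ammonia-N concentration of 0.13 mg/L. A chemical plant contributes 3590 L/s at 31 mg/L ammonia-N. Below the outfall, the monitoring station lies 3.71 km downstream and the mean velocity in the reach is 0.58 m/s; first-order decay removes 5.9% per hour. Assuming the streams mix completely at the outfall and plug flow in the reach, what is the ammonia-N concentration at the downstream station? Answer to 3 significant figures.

1.40 mg/L

Mass balance: C = (74000·0.1300 + 3590·31.00) / 77590 = 120900/77590 = 1.558 mg/L.
Travel time t = 3.71·1000 / 0.58 = 6397 s = 1.777 h.
5.9%/h lost → k = −ln(1 − 0.059) = 0.06081 h⁻¹.
After decay, C = 1.558 × e^(−kt) = 1.558 × 0.8976 = 1.399 mg/L.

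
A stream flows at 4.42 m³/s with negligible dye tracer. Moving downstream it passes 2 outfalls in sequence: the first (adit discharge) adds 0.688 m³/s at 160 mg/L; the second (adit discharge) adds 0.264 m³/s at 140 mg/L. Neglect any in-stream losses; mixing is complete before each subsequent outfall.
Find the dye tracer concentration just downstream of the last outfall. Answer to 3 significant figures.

Below outfall 1: Q → 5.108 m³/s, C = (4.420·0 + 0.6880·160.0)/5.108 = 21.55 mg/L.
Below outfall 2: Q → 5.372 m³/s, C = (5.108·21.55 + 0.2640·140.0)/5.372 = 27.37 mg/L.

27.4 mg/L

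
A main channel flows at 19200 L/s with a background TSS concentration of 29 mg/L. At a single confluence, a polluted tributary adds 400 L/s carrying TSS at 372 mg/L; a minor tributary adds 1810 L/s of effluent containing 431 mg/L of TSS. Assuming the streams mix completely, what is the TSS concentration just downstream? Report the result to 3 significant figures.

69.4 mg/L

Flow-weighted average: C = (19200·29.00 + 400.0·372.0 + 1810·431.0) / 21410 = 1486000/21410 = 69.39 mg/L.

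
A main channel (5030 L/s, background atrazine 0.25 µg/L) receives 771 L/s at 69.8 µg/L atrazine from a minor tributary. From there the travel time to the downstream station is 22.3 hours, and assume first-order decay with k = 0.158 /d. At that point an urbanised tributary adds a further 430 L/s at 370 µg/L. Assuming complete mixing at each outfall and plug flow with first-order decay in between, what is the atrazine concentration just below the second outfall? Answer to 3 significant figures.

33.2 µg/L

Conservation of mass: C = (5030·0.2500 + 771.0·69.80) / 5801 = 55070/5801 = 9.494 µg/L; combined flow 5801 L/s.
First-order decay: C = 9.494·exp(−k·t) = 9.494·0.8635 = 8.197 µg/L.
Second outfall: C = (5801·8.197 + 430.0·370.0)/6231 = 33.17 µg/L.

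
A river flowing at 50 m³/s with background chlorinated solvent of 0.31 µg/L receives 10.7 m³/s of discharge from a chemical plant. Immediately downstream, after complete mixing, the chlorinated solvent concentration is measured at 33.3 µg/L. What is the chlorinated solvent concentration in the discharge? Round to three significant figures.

187 µg/L

Mass balance: 50.00·0.3100 + 10.70·Cₑ = 60.70·33.30
→ Cₑ = (60.70·33.30 − 50.00·0.3100) / 10.70 = 187.5 µg/L.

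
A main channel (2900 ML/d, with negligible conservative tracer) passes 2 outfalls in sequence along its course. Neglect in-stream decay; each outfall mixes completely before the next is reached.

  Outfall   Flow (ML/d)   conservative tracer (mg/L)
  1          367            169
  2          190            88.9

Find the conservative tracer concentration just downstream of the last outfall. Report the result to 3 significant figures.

Outfall 1: combined Q = 3267 ML/d; C = (2900·0 + 367.0·169.0)/3267 = 18.98 mg/L.
Outfall 2: combined Q = 3457 ML/d; C = (3267·18.98 + 190.0·88.90)/3457 = 22.83 mg/L.

22.8 mg/L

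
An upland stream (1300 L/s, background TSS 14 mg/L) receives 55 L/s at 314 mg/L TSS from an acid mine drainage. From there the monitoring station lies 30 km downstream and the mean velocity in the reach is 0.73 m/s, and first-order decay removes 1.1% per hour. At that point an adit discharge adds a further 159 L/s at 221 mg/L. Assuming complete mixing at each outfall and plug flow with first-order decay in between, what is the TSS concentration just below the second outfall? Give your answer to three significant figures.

Flow-weighted average: C = (1300·14.00 + 55.00·314.0) / 1355 = 35470/1355 = 26.18 mg/L; combined flow 1355 L/s.
Travel time t = 30·1000 / 0.73 = 41100 s = 11.42 h.
1.1%/h lost → k = −ln(1 − 0.011) = 0.01106 h⁻¹.
First-order decay: C = 26.18·exp(−k·t) = 26.18·0.8814 = 23.07 mg/L.
At the second outfall, C = (1355·23.07 + 159.0·221.0) / (1355 + 159.0) = 43.86 mg/L.

43.9 mg/L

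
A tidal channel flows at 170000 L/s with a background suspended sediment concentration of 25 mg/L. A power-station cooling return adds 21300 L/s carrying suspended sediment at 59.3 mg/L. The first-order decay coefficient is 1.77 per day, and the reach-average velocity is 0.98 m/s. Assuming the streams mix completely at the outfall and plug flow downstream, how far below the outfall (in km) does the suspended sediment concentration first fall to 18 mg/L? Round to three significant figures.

Mass balance: C = (170000·25.00 + 21300·59.30) / 191300 = 5513000/191300 = 28.82 mg/L.
Set 28.82·exp(−k·t) = 18 → t = ln(28.82/18)/k = 22970 s = 6.382 h.
Distance = v·t = 0.98·22970 = 22520 m = 22.52 km.

22.5 km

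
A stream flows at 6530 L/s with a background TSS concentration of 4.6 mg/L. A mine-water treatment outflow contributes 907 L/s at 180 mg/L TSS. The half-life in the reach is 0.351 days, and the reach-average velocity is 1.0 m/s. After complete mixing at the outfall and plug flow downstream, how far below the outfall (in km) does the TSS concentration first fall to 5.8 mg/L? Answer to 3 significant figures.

Flow-weighted average: C = (6530·4.600 + 907.0·180.0) / 7437 = 193300/7437 = 25.99 mg/L.
Half-life 0.351 d → k = ln 2 / 0.351 = 1.975 d⁻¹.
Set 25.99·exp(−k·t) = 5.8 → t = ln(25.99/5.8)/k = 65620 s = 18.23 h.
Distance = v·t = 1.0·65620 = 65620 m = 65.62 km.

65.6 km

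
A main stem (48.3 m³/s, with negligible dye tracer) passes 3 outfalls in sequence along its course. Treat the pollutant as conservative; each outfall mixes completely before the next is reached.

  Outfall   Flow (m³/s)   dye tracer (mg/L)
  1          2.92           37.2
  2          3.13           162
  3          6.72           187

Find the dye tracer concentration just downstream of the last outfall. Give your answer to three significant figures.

Outfall 1: combined Q = 51.22 m³/s; C = (48.30·0 + 2.920·37.20)/51.22 = 2.121 mg/L.
Outfall 2: combined Q = 54.35 m³/s; C = (51.22·2.121 + 3.130·162.0)/54.35 = 11.33 mg/L.
Outfall 3: combined Q = 61.07 m³/s; C = (54.35·11.33 + 6.720·187.0)/61.07 = 30.66 mg/L.

30.7 mg/L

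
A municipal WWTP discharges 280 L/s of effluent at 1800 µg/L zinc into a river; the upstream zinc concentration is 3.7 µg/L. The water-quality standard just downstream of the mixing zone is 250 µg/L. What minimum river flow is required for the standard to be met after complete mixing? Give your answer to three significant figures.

1760 L/s

Set C_mix = 250: (Q·3.700 + 280.0·1800) / (Q + 280.0) = 250
→ Q = 280.0·(1800 − 250)/(250 − 3.700) = 1762 L/s.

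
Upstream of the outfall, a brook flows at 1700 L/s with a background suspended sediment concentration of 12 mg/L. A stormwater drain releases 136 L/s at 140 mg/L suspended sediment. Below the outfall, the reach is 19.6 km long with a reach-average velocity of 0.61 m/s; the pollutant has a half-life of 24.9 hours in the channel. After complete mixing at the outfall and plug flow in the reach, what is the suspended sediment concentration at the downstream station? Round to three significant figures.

After mixing, C = (1700·12.00 + 136.0·140.0) / 1836 = 39440/1836 = 21.48 mg/L.
Travel time t = 19.6·1000 / 0.61 = 32130 s = 8.925 h.
Half-life 24.9 h → k = ln 2 / 24.9 = 0.02784 h⁻¹ = 0.6681 d⁻¹.
First-order decay: C = 21.48·exp(−k·t) = 21.48·0.7800 = 16.76 mg/L.

16.8 mg/L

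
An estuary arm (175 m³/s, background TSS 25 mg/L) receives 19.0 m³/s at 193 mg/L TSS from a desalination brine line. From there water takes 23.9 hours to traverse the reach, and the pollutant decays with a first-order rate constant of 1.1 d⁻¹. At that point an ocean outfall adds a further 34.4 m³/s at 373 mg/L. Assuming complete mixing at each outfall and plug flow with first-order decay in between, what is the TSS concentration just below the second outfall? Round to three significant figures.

Conservation of mass: C = (175.0·25.00 + 19.00·193.0) / 194.0 = 8042/194.0 = 41.45 mg/L; combined flow 194.0 m³/s.
Decay over the reach: 41.45·exp(−kt) = 41.45·0.3344 = 13.86 mg/L.
Second outfall: C = (194.0·13.86 + 34.40·373.0)/228.4 = 67.95 mg/L.

68.0 mg/L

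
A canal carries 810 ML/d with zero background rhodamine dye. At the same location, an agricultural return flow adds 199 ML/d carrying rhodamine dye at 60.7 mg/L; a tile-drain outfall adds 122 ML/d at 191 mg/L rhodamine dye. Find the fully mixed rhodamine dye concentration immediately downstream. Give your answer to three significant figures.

After mixing, C = (810.0·0 + 199.0·60.70 + 122.0·191.0) / 1131 = 35380/1131 = 31.28 mg/L.

31.3 mg/L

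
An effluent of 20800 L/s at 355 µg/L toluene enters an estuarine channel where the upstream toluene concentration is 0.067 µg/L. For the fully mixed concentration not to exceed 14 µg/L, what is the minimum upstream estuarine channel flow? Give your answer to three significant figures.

Set C_mix = 14: (Q·0.06700 + 20800·355.0) / (Q + 20800) = 14
→ Q = 20800·(355.0 − 14)/(14 − 0.06700) = 509100 L/s.

509000 L/s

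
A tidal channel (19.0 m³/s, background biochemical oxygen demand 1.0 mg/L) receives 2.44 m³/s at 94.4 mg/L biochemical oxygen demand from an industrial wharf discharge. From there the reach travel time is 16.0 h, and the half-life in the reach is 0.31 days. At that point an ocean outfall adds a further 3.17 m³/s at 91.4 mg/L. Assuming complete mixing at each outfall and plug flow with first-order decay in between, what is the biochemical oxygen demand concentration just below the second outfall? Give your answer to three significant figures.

14.1 mg/L

Mixed concentration C = ΣQC/ΣQ = (19.00·1.000 + 2.440·94.40) / 21.44 = 249.3/21.44 = 11.63 mg/L; combined flow 21.44 m³/s.
Half-life 0.31 d → k = ln 2 / 0.31 = 2.236 d⁻¹.
After decay, C = 11.63 × e^(−kt) = 11.63 × 0.2252 = 2.619 mg/L.
Second outfall: C = (21.44·2.619 + 3.170·91.40)/24.61 = 14.06 mg/L.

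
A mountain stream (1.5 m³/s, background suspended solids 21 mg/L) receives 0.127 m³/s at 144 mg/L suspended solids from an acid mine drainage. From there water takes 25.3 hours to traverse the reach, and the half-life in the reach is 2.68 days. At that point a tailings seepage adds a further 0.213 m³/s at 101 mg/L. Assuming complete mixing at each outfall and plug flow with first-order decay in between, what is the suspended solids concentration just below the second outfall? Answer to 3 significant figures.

Conservation of mass: C = (1.500·21.00 + 0.1270·144.0) / 1.627 = 49.79/1.627 = 30.60 mg/L; combined flow 1.627 m³/s.
Half-life 2.68 d → k = ln 2 / 2.68 = 0.2586 d⁻¹.
Decay over the reach: 30.60·exp(−kt) = 30.60·0.7614 = 23.30 mg/L.
At the second outfall, C = (1.627·23.30 + 0.2130·101.0) / (1.627 + 0.2130) = 32.29 mg/L.

32.3 mg/L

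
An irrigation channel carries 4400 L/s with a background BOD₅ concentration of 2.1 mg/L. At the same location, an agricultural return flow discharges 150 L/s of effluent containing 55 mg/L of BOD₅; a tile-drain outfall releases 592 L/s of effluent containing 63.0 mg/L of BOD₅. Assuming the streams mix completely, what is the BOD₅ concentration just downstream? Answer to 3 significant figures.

10.7 mg/L

Mass balance: C = (4400·2.100 + 150.0·55.00 + 592.0·63.00) / 5142 = 54790/5142 = 10.65 mg/L.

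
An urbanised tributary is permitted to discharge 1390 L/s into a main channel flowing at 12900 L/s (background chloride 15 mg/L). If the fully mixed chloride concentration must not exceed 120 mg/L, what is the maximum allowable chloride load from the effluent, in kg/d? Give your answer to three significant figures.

131000 kg/d

Mass balance at the limit: 12900·15.00 + 1390·Cₑ = 14290·120 → Cₑ = 1094 mg/L.
1390 L/s = 1.390 m³/s. Load = 1.390 m³/s × 1094 g/m³ × 86 400 s/d = 131400 kg/d.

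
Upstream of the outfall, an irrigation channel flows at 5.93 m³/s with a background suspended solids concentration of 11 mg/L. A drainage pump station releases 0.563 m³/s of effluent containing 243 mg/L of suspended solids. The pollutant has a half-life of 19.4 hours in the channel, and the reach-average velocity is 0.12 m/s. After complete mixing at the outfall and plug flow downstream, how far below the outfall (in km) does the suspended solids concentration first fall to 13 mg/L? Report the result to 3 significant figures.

After mixing, C = (5.930·11.00 + 0.5630·243.0) / 6.493 = 202.0/6.493 = 31.12 mg/L.
Half-life 19.4 h → k = ln 2 / 19.4 = 0.03573 h⁻¹ = 0.8575 d⁻¹.
Set 31.12·exp(−k·t) = 13 → t = ln(31.12/13)/k = 87940 s = 24.43 h.
Distance = v·t = 0.12·87940 = 10550 m = 10.55 km.

10.6 km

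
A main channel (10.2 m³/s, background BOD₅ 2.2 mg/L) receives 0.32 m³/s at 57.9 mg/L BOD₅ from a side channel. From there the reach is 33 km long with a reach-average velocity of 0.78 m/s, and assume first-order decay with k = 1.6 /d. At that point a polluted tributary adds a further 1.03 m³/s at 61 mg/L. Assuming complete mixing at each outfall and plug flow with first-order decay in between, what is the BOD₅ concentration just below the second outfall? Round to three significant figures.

Mixed concentration C = ΣQC/ΣQ = (10.20·2.200 + 0.3200·57.90) / 10.52 = 40.97/10.52 = 3.894 mg/L; combined flow 10.52 m³/s.
Travel time t = 33·1000 / 0.78 = 42310 s = 11.75 h.
First-order decay: C = 3.894·exp(−k·t) = 3.894·0.4568 = 1.779 mg/L.
Second outfall: C = (10.52·1.779 + 1.030·61.00)/11.55 = 7.060 mg/L.

7.06 mg/L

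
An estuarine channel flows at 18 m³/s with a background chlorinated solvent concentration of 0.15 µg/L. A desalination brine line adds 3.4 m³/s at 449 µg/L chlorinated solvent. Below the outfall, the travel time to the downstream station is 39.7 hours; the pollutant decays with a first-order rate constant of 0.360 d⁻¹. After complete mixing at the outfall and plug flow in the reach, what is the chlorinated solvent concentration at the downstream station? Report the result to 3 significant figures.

39.4 µg/L

Mass balance: C = (18.00·0.1500 + 3.400·449.0) / 21.40 = 1529/21.40 = 71.46 µg/L.
Decay over the reach: 71.46·exp(−kt) = 71.46·0.5513 = 39.40 µg/L.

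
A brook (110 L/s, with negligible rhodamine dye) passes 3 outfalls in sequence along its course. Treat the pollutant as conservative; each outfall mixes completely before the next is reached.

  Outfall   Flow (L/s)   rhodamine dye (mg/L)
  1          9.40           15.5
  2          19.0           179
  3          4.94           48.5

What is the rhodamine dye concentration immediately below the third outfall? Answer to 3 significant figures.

After outfall 1: Q = 110.0 + 9.400 = 119.4 L/s; C = (110.0·0 + 9.400·15.50)/119.4 = 1.220 mg/L.
After outfall 2: Q = 119.4 + 19.00 = 138.4 L/s; C = (119.4·1.220 + 19.00·179.0)/138.4 = 25.63 mg/L.
After outfall 3: Q = 138.4 + 4.940 = 143.3 L/s; C = (138.4·25.63 + 4.940·48.50)/143.3 = 26.41 mg/L.

26.4 mg/L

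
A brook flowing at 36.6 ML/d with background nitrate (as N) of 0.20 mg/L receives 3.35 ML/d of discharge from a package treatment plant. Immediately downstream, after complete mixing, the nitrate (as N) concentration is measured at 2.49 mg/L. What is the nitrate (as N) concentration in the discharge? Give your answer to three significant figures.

27.5 mg/L

Mass balance: 36.60·0.2000 + 3.350·Cₑ = 39.95·2.490
→ Cₑ = (39.95·2.490 − 36.60·0.2000) / 3.350 = 27.51 mg/L.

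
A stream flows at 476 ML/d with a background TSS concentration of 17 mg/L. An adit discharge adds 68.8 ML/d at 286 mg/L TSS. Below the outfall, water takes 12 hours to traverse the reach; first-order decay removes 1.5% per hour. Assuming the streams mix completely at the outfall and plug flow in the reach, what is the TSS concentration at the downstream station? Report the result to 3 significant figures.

42.5 mg/L

Mass balance: C = (476.0·17.00 + 68.80·286.0) / 544.8 = 27770/544.8 = 50.97 mg/L.
1.5%/h lost → k = −ln(1 − 0.015) = 0.01511 h⁻¹.
Decay over the reach: 50.97·exp(−kt) = 50.97·0.8341 = 42.52 mg/L.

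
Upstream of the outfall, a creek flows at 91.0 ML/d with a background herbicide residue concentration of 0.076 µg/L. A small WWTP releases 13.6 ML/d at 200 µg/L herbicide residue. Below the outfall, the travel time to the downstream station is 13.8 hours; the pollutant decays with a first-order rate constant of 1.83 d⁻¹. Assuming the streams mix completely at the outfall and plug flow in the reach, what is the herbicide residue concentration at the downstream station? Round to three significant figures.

9.10 µg/L

Mass balance: C = (91.00·0.07600 + 13.60·200.0) / 104.6 = 2727/104.6 = 26.07 µg/L.
First-order decay: C = 26.07·exp(−k·t) = 26.07·0.3492 = 9.102 µg/L.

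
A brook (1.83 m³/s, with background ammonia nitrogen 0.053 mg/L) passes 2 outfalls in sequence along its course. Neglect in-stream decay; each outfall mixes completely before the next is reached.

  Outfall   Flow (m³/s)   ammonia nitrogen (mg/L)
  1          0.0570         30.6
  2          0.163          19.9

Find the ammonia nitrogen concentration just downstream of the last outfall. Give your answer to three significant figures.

2.48 mg/L

Below outfall 1: Q → 1.887 m³/s, C = (1.830·0.05300 + 0.05700·30.60)/1.887 = 0.9757 mg/L.
Below outfall 2: Q → 2.050 m³/s, C = (1.887·0.9757 + 0.1630·19.90)/2.050 = 2.480 mg/L.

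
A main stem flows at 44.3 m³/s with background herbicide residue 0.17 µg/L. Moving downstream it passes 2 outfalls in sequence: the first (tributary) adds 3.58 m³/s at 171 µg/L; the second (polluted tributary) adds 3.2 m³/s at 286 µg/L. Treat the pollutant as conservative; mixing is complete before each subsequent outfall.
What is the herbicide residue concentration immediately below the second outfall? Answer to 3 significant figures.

30.0 µg/L

After outfall 1: Q = 44.30 + 3.580 = 47.88 m³/s; C = (44.30·0.1700 + 3.580·171.0)/47.88 = 12.94 µg/L.
After outfall 2: Q = 47.88 + 3.200 = 51.08 m³/s; C = (47.88·12.94 + 3.200·286.0)/51.08 = 30.05 µg/L.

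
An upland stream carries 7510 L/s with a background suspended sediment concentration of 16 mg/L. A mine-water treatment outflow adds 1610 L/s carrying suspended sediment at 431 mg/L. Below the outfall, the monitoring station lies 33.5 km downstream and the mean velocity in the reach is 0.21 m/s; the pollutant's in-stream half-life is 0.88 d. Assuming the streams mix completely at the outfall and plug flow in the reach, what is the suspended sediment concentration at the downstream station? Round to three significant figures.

After mixing, C = (7510·16.00 + 1610·431.0) / 9120 = 814100/9120 = 89.26 mg/L.
Travel time t = 33.5·1000 / 0.21 = 159500 s = 44.31 h.
Half-life 0.88 d → k = ln 2 / 0.88 = 0.7877 d⁻¹.
Applying C = C₀e^(−kt): 89.26 × 0.2336 = 20.85 mg/L.

20.8 mg/L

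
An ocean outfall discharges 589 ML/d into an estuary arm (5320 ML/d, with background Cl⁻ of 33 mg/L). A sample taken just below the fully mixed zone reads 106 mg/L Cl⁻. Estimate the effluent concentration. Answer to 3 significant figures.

765 mg/L

Mass balance: 5320·33.00 + 589.0·Cₑ = 5909·106.0
→ Cₑ = (5909·106.0 − 5320·33.00) / 589.0 = 765.4 mg/L.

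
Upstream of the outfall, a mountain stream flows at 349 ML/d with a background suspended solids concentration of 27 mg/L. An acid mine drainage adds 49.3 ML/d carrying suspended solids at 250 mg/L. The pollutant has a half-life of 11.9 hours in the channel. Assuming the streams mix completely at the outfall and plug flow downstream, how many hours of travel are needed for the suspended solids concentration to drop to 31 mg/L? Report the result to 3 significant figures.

9.72 h

Mixed concentration C = ΣQC/ΣQ = (349.0·27.00 + 49.30·250.0) / 398.3 = 21750/398.3 = 54.60 mg/L.
Half-life 11.9 h → k = ln 2 / 11.9 = 0.05825 h⁻¹ = 1.398 d⁻¹.
54.60·exp(−k·t) = 31 → t = ln(54.60/31)/k = 34990 s = 9.719 h.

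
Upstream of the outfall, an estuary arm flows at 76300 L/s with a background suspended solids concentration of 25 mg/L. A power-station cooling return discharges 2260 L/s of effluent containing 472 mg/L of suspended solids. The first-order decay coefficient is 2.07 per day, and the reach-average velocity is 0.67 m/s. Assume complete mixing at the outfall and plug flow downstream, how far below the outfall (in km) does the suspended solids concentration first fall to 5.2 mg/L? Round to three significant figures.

Mass balance: C = (76300·25.00 + 2260·472.0) / 78560 = 2974000/78560 = 37.86 mg/L.
Set 37.86·exp(−k·t) = 5.2 → t = ln(37.86/5.2)/k = 82860 s = 23.02 h.
Distance = v·t = 0.67·82860 = 55520 m = 55.52 km.

55.5 km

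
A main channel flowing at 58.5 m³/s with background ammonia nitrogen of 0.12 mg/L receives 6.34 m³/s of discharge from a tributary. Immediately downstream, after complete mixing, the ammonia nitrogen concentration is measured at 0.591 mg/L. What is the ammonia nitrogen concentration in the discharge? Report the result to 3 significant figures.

Mass balance: 58.50·0.1200 + 6.340·Cₑ = 64.84·0.5910
→ Cₑ = (64.84·0.5910 − 58.50·0.1200) / 6.340 = 4.937 mg/L.

4.94 mg/L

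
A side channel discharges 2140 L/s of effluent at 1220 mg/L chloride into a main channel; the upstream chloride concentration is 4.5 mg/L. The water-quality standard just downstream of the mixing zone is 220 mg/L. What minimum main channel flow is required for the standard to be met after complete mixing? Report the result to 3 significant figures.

9930 L/s

Set C_mix = 220: (Q·4.500 + 2140·1220) / (Q + 2140) = 220
→ Q = 2140·(1220 − 220)/(220 − 4.500) = 9930 L/s.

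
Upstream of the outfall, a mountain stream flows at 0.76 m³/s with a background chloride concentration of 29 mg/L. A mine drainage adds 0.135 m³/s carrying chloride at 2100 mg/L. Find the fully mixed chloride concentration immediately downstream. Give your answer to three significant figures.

341 mg/L

After mixing, C = (0.7600·29.00 + 0.1350·2100) / 0.8950 = 305.5/0.8950 = 341.4 mg/L.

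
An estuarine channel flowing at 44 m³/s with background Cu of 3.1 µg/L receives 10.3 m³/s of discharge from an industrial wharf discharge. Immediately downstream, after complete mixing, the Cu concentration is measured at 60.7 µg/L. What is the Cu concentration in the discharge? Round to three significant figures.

307 µg/L

Mass balance: 44.00·3.100 + 10.30·Cₑ = 54.30·60.70
→ Cₑ = (54.30·60.70 − 44.00·3.100) / 10.30 = 306.8 µg/L.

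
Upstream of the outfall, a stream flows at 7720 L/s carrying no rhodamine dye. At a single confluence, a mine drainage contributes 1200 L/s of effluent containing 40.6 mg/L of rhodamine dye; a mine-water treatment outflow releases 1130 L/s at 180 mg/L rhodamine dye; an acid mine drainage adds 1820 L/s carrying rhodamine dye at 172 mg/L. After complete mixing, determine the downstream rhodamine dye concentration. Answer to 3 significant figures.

47.6 mg/L

Conservation of mass: C = (7720·0 + 1200·40.60 + 1130·180.0 + 1820·172.0) / 11870 = 565200/11870 = 47.61 mg/L.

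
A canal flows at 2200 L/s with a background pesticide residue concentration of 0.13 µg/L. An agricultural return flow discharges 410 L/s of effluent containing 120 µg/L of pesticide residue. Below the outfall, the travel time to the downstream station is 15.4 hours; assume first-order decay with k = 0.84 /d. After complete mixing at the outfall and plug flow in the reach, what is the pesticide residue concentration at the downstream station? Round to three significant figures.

11.1 µg/L

After mixing, C = (2200·0.1300 + 410.0·120.0) / 2610 = 49490/2610 = 18.96 µg/L.
First-order decay: C = 18.96·exp(−k·t) = 18.96·0.5833 = 11.06 µg/L.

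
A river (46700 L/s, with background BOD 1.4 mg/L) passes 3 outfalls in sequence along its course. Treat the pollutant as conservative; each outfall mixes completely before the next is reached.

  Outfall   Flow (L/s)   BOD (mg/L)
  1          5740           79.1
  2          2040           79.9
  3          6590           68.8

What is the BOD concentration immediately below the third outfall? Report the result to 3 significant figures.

18.6 mg/L

After outfall 1: Q = 46700 + 5740 = 52440 L/s; C = (46700·1.400 + 5740·79.10)/52440 = 9.905 mg/L.
After outfall 2: Q = 52440 + 2040 = 54480 L/s; C = (52440·9.905 + 2040·79.90)/54480 = 12.53 mg/L.
After outfall 3: Q = 54480 + 6590 = 61070 L/s; C = (54480·12.53 + 6590·68.80)/61070 = 18.60 mg/L.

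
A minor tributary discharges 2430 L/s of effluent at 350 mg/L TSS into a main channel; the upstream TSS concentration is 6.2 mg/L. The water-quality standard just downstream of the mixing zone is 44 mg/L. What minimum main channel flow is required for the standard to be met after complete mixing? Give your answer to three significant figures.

Set C_mix = 44: (Q·6.200 + 2430·350.0) / (Q + 2430) = 44
→ Q = 2430·(350.0 − 44)/(44 − 6.200) = 19670 L/s.

19700 L/s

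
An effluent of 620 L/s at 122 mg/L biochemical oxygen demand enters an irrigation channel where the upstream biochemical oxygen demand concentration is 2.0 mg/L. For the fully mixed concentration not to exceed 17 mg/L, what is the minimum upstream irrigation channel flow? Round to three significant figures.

4340 L/s

Set C_mix = 17: (Q·2.000 + 620.0·122.0) / (Q + 620.0) = 17
→ Q = 620.0·(122.0 − 17)/(17 − 2.000) = 4340 L/s.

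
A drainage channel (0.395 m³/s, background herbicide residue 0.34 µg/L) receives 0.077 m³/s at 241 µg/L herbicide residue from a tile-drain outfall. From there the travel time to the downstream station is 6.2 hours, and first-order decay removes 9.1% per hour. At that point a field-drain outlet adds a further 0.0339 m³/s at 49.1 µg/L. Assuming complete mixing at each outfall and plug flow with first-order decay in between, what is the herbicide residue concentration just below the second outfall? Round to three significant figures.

Mass balance: C = (0.3950·0.3400 + 0.07700·241.0) / 0.4720 = 18.69/0.4720 = 39.60 µg/L; combined flow 0.4720 m³/s.
9.1%/h lost → k = −ln(1 − 0.091) = 0.09541 h⁻¹.
First-order decay: C = 39.60·exp(−k·t) = 39.60·0.5535 = 21.92 µg/L.
At the second outfall, C = (0.4720·21.92 + 0.03390·49.10) / (0.4720 + 0.03390) = 23.74 µg/L.

23.7 µg/L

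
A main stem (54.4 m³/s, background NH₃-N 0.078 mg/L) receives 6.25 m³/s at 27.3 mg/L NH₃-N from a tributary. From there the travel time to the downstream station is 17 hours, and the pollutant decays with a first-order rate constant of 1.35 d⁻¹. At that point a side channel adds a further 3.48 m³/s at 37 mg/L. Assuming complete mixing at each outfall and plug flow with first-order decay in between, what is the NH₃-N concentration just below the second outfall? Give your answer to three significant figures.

3.06 mg/L

Conservation of mass: C = (54.40·0.07800 + 6.250·27.30) / 60.65 = 174.9/60.65 = 2.883 mg/L; combined flow 60.65 m³/s.
Applying C = C₀e^(−kt): 2.883 × 0.3843 = 1.108 mg/L.
At the second outfall, C = (60.65·1.108 + 3.480·37.00) / (60.65 + 3.480) = 3.056 mg/L.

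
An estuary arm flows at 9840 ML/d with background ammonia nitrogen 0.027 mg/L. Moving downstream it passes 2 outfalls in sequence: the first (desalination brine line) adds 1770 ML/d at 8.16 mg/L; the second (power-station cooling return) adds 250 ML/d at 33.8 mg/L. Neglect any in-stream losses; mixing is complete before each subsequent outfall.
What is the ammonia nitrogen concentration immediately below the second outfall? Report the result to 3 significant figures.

Outfall 1: combined Q = 11610 ML/d; C = (9840·0.02700 + 1770·8.160)/11610 = 1.267 mg/L.
Outfall 2: combined Q = 11860 ML/d; C = (11610·1.267 + 250.0·33.80)/11860 = 1.953 mg/L.

1.95 mg/L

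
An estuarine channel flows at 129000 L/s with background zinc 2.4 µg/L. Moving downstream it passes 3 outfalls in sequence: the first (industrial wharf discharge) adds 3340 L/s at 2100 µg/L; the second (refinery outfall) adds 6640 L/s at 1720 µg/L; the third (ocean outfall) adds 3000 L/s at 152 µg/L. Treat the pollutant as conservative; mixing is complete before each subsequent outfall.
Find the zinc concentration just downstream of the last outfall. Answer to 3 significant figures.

Below outfall 1: Q → 132300 L/s, C = (129000·2.400 + 3340·2100)/132300 = 55.34 µg/L.
Below outfall 2: Q → 139000 L/s, C = (132300·55.34 + 6640·1720)/139000 = 134.9 µg/L.
Below outfall 3: Q → 142000 L/s, C = (139000·134.9 + 3000·152.0)/142000 = 135.2 µg/L.

135 µg/L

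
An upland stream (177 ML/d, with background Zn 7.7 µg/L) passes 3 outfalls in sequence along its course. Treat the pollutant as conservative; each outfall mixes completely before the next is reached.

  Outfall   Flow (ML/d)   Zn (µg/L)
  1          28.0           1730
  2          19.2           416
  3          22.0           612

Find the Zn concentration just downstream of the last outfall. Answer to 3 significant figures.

289 µg/L

Outfall 1: combined Q = 205.0 ML/d; C = (177.0·7.700 + 28.00·1730)/205.0 = 242.9 µg/L.
Outfall 2: combined Q = 224.2 ML/d; C = (205.0·242.9 + 19.20·416.0)/224.2 = 257.8 µg/L.
Outfall 3: combined Q = 246.2 ML/d; C = (224.2·257.8 + 22.00·612.0)/246.2 = 289.4 µg/L.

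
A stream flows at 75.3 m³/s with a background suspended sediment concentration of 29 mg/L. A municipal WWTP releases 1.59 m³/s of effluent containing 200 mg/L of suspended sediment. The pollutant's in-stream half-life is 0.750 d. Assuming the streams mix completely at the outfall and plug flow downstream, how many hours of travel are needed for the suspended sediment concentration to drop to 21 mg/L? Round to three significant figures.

11.4 h

Flow-weighted average: C = (75.30·29.00 + 1.590·200.0) / 76.89 = 2502/76.89 = 32.54 mg/L.
Half-life 0.750 d → k = ln 2 / 0.750 = 0.9242 d⁻¹.
32.54·exp(−k·t) = 21 → t = ln(32.54/21)/k = 40930 s = 11.37 h.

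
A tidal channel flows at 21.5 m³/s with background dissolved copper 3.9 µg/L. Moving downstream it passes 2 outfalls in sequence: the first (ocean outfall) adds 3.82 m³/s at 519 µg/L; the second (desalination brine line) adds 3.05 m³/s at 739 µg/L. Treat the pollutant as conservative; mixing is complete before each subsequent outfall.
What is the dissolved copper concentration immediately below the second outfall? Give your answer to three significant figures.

152 µg/L

After outfall 1: Q = 21.50 + 3.820 = 25.32 m³/s; C = (21.50·3.900 + 3.820·519.0)/25.32 = 81.61 µg/L.
After outfall 2: Q = 25.32 + 3.050 = 28.37 m³/s; C = (25.32·81.61 + 3.050·739.0)/28.37 = 152.3 µg/L.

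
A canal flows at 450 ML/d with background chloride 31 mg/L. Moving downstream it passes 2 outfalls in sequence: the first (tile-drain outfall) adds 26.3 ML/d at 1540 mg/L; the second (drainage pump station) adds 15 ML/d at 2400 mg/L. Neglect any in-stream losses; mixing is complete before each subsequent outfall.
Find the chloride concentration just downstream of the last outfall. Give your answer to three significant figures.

184 mg/L

After outfall 1: Q = 450.0 + 26.30 = 476.3 ML/d; C = (450.0·31.00 + 26.30·1540)/476.3 = 114.3 mg/L.
After outfall 2: Q = 476.3 + 15.00 = 491.3 ML/d; C = (476.3·114.3 + 15.00·2400)/491.3 = 184.1 mg/L.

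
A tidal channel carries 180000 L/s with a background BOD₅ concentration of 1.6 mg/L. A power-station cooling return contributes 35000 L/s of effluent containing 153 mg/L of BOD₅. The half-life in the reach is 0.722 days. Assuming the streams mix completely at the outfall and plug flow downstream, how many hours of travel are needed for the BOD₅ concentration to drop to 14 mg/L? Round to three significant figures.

Conservation of mass: C = (180000·1.600 + 35000·153.0) / 215000 = 5643000/215000 = 26.25 mg/L.
Half-life 0.722 d → k = ln 2 / 0.722 = 0.9600 d⁻¹.
26.25·exp(−k·t) = 14 → t = ln(26.25/14)/k = 56560 s = 15.71 h.

15.7 h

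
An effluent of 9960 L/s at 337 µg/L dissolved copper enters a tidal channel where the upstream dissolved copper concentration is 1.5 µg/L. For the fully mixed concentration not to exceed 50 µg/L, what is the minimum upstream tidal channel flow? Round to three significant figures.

Set C_mix = 50: (Q·1.500 + 9960·337.0) / (Q + 9960) = 50
→ Q = 9960·(337.0 − 50)/(50 − 1.500) = 58940 L/s.

58900 L/s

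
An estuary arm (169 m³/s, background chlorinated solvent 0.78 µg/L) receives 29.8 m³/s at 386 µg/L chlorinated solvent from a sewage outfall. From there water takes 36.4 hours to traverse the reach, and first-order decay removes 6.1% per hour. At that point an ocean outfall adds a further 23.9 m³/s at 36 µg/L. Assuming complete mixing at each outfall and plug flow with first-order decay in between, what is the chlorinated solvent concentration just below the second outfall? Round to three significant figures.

Mass balance: C = (169.0·0.7800 + 29.80·386.0) / 198.8 = 11630/198.8 = 58.52 µg/L; combined flow 198.8 m³/s.
6.1%/h lost → k = −ln(1 − 0.061) = 0.06294 h⁻¹.
Applying C = C₀e^(−kt): 58.52 × 0.1012 = 5.921 µg/L.
At the second outfall, C = (198.8·5.921 + 23.90·36.00) / (198.8 + 23.90) = 9.149 µg/L.

9.15 µg/L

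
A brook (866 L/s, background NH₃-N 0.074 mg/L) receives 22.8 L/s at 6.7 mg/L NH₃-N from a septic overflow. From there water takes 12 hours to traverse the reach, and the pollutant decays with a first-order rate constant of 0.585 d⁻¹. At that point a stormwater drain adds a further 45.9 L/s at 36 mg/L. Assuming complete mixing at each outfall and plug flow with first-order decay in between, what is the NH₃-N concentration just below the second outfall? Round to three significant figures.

Mixed concentration C = ΣQC/ΣQ = (866.0·0.07400 + 22.80·6.700) / 888.8 = 216.8/888.8 = 0.2440 mg/L; combined flow 888.8 L/s.
Applying C = C₀e^(−kt): 0.2440 × 0.7464 = 0.1821 mg/L.
Second outfall: C = (888.8·0.1821 + 45.90·36.00)/934.7 = 1.941 mg/L.

1.94 mg/L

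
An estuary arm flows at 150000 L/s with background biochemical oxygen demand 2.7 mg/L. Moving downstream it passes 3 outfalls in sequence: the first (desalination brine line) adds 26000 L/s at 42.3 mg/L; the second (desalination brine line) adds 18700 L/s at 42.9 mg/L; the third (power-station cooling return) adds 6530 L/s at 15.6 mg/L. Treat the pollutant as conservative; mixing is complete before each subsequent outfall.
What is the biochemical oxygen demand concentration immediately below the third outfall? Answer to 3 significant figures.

12.0 mg/L

After outfall 1: Q = 150000 + 26000 = 176000 L/s; C = (150000·2.700 + 26000·42.30)/176000 = 8.550 mg/L.
After outfall 2: Q = 176000 + 18700 = 194700 L/s; C = (176000·8.550 + 18700·42.90)/194700 = 11.85 mg/L.
After outfall 3: Q = 194700 + 6530 = 201200 L/s; C = (194700·11.85 + 6530·15.60)/201200 = 11.97 mg/L.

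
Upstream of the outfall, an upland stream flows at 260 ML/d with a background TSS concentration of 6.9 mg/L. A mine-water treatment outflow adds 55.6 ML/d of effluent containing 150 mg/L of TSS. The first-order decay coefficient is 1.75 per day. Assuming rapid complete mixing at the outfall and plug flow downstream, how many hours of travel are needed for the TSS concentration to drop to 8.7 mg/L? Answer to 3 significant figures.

Mixed concentration C = ΣQC/ΣQ = (260.0·6.900 + 55.60·150.0) / 315.6 = 10130/315.6 = 32.11 mg/L.
32.11·exp(−k·t) = 8.7 → t = ln(32.11/8.7)/k = 64470 s = 17.91 h.

17.9 h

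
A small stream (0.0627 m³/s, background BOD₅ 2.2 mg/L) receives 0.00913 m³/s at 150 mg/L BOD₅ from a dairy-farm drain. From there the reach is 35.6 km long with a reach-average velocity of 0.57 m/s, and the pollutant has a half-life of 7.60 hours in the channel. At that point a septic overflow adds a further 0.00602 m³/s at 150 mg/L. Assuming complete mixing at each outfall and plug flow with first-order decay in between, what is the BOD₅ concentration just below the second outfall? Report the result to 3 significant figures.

Mixed concentration C = ΣQC/ΣQ = (0.06270·2.200 + 0.009130·150.0) / 0.07183 = 1.507/0.07183 = 20.99 mg/L; combined flow 0.07183 m³/s.
Travel time t = 35.6·1000 / 0.57 = 62460 s = 17.35 h.
Half-life 7.60 h → k = ln 2 / 7.60 = 0.09120 h⁻¹ = 2.189 d⁻¹.
First-order decay: C = 20.99·exp(−k·t) = 20.99·0.2055 = 4.313 mg/L.
Second outfall: C = (0.07183·4.313 + 0.006020·150.0)/0.07785 = 15.58 mg/L.

15.6 mg/L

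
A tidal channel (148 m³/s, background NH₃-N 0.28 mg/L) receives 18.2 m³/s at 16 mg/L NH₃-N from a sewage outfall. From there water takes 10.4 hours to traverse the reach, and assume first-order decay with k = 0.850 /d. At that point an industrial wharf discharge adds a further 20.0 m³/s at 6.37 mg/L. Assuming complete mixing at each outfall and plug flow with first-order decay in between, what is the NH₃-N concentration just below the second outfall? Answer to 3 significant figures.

1.92 mg/L

Flow-weighted average: C = (148.0·0.2800 + 18.20·16.00) / 166.2 = 332.6/166.2 = 2.001 mg/L; combined flow 166.2 m³/s.
First-order decay: C = 2.001·exp(−k·t) = 2.001·0.6919 = 1.385 mg/L.
Second outfall: C = (166.2·1.385 + 20.00·6.370)/186.2 = 1.920 mg/L.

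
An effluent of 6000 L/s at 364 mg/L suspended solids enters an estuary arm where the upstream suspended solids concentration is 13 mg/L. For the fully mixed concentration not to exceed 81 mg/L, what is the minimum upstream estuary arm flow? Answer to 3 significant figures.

25000 L/s

Set C_mix = 81: (Q·13.00 + 6000·364.0) / (Q + 6000) = 81
→ Q = 6000·(364.0 − 81)/(81 − 13.00) = 24970 L/s.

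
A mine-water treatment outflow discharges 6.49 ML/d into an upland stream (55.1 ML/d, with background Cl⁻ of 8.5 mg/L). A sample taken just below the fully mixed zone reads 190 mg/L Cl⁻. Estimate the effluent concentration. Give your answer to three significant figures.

Mass balance: 55.10·8.500 + 6.490·Cₑ = 61.59·190.0
→ Cₑ = (61.59·190.0 − 55.10·8.500) / 6.490 = 1731 mg/L.

1730 mg/L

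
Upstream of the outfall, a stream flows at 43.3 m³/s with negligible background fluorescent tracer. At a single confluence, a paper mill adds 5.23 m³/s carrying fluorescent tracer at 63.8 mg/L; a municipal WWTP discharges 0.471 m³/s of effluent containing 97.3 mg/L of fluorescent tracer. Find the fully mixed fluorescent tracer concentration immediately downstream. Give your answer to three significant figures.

7.74 mg/L

Conservation of mass: C = (43.30·0 + 5.230·63.80 + 0.4710·97.30) / 49.00 = 379.5/49.00 = 7.745 mg/L.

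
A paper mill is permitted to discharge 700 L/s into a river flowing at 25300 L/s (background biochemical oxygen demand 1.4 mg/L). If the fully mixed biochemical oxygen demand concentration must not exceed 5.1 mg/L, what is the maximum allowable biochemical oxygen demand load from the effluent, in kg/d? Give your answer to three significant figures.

8400 kg/d

Mass balance at the limit: 25300·1.400 + 700.0·Cₑ = 26000·5.1 → Cₑ = 138.8 mg/L.
700.0 L/s = 0.7000 m³/s. Load = 0.7000 m³/s × 138.8 g/m³ × 86 400 s/d = 8396 kg/d.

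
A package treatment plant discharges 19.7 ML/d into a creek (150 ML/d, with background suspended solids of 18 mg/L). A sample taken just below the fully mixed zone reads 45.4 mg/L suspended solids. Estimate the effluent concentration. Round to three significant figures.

254 mg/L

Mass balance: 150.0·18.00 + 19.70·Cₑ = 169.7·45.40
→ Cₑ = (169.7·45.40 − 150.0·18.00) / 19.70 = 254.0 mg/L.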